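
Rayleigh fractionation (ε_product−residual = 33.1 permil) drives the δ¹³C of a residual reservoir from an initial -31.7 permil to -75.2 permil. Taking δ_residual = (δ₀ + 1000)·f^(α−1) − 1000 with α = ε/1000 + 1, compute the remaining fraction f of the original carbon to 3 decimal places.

0.249

α − 1 = ε/1000 = 0.0331
(δ_res + 1000)/(δ₀ + 1000) = (-75.2 + 1000)/(-31.7 + 1000) = 924.8/968.3 = 0.955076
f = 0.955076^(1/0.0331) = exp(ln(0.955076)/0.0331) = exp(-0.04596/0.0331)
f = exp(-1.3887) = 0.2494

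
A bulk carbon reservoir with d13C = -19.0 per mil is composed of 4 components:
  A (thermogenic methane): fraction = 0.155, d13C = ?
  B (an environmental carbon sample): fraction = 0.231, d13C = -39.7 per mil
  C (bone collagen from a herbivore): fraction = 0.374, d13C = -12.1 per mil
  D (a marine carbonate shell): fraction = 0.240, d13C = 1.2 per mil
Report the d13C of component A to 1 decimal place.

Isotope mass balance: δ_bulk = Σ fᵢ·δᵢ.
-19.0 = 0.155×δ_A + 0.231×(-39.7) + 0.374×(-12.1) + 0.240×(1.2)
0.155·δ_A = -19.0 − (-13.408) = -5.592
δ_A = -5.592 / 0.155 = -36.08 per mil

-36.1 per mil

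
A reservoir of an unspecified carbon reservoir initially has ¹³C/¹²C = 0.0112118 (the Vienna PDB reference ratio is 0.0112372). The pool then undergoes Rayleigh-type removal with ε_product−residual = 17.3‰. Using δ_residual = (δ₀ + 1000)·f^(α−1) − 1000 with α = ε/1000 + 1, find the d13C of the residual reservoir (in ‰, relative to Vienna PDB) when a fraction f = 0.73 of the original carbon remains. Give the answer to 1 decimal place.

δ₀ = (0.0112118/0.0112372 − 1)×1000 = (0.997740 − 1)×1000 = -2.260‰
α − 1 = ε/1000 = 0.0173
f^(α−1) = 0.73^(0.0173) = 0.994570
δ_res = (-2.260 + 1000) × 0.994570 − 1000 = 992.322 − 1000 = -7.68‰

-7.7‰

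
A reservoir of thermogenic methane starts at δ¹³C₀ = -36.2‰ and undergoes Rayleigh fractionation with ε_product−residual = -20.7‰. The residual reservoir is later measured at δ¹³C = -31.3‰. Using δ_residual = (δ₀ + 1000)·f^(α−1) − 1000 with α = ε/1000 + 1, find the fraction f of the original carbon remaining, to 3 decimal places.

0.783

α − 1 = ε/1000 = -0.0207
(δ_res + 1000)/(δ₀ + 1000) = (-31.3 + 1000)/(-36.2 + 1000) = 968.7/963.8 = 1.005084
f = 1.005084^(1/-0.0207) = exp(ln(1.005084)/-0.0207) = exp(0.00507/-0.0207)
f = exp(-0.2450) = 0.7827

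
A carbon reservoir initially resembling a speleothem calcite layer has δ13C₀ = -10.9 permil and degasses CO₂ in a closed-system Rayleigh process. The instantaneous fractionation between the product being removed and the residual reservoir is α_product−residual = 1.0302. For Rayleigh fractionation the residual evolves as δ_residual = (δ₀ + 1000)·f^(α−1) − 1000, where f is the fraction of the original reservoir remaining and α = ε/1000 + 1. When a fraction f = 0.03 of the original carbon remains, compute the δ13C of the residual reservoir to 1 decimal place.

-110.3 permil

Rayleigh residual: δ_res = (δ₀ + 1000)·f^(α−1) − 1000
α − 1 = 0.03020
f^(α−1) = 0.03^(0.03020) = 0.899516
δ_res = (-10.9 + 1000) × 0.899516 − 1000 = 889.712 − 1000 = -110.29 permil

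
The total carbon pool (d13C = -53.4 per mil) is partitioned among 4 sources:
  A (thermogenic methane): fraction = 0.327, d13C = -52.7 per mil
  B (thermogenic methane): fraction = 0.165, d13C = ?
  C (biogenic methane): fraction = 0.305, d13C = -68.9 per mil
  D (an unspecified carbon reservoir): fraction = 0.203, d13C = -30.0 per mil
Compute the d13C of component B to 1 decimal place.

Isotope mass balance: δ_bulk = Σ fᵢ·δᵢ.
-53.4 = 0.327×(-52.7) + 0.165×δ_B + 0.305×(-68.9) + 0.203×(-30.0)
0.165·δ_B = -53.4 − (-44.337) = -9.063
δ_B = -9.063 / 0.165 = -54.92 per mil

-54.9 per mil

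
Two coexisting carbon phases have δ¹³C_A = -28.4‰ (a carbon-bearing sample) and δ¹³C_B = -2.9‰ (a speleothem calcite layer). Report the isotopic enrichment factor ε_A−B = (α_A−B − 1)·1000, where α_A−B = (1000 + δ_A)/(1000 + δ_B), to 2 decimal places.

-25.57‰

α_A−B = (1000 + -28.4) / (1000 + -2.9) = 971.6 / 997.1 = 0.974426
ε_A−B = (0.974426 − 1) × 1000 = -25.574‰
(The approximation ε ≈ δ_A − δ_B would give -25.5‰.)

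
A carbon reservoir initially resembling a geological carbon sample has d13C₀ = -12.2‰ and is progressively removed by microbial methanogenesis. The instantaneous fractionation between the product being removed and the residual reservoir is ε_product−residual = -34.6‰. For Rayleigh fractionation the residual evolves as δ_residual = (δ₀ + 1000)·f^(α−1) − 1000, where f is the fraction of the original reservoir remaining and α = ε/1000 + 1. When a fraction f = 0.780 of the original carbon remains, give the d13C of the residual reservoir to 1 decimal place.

Rayleigh residual: δ_res = (δ₀ + 1000)·f^(α−1) − 1000
α = ε/1000 + 1 = 0.96540, so α − 1 = -0.03460
f^(α−1) = 0.780^(-0.03460) = 1.008634
δ_res = (-12.2 + 1000) × 1.008634 − 1000 = 996.328 − 1000 = -3.67‰

-3.7‰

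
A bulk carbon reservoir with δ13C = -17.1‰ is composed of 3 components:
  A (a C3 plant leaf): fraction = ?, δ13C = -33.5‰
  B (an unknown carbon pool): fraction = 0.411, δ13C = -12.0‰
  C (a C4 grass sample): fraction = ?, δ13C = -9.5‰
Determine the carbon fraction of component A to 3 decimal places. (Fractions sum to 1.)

Let f_A and f_C be the unknown fractions; fractions sum to 1 so f_A + f_C = 0.589.
Mass balance: Σ fᵢ·δᵢ = δ_bulk ⇒ f_A·(-33.5) + f_C·(-9.5) = -17.1 − (-4.932) = -12.168
Substitute f_C = 0.589 − f_A:
f_A·(-33.5 − -9.5) = -12.168 − 0.589×(-9.5) = -6.573
f_A = -6.573 / -24.0 = 0.2739

0.274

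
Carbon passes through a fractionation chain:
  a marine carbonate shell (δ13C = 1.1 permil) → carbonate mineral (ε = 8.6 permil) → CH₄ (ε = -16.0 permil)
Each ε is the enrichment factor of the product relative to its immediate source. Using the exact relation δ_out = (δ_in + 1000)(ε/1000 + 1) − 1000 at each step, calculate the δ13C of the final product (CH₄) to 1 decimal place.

step 1: δ = (1.10 + 1000)·(8.6/1000 + 1) − 1000 = 9.71 permil
step 2: δ = (9.71 + 1000)·(-16.0/1000 + 1) − 1000 = -6.45 permil

-6.4 permil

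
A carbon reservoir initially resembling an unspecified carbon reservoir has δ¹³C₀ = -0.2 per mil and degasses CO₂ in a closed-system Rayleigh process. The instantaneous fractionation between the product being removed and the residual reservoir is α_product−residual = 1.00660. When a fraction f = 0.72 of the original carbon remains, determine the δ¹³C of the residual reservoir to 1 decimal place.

-2.4 per mil

Rayleigh residual: δ_res = (δ₀ + 1000)·f^(α−1) − 1000
α − 1 = 0.00660
f^(α−1) = 0.72^(0.00660) = 0.997834
δ_res = (-0.2 + 1000) × 0.997834 − 1000 = 997.635 − 1000 = -2.37 per mil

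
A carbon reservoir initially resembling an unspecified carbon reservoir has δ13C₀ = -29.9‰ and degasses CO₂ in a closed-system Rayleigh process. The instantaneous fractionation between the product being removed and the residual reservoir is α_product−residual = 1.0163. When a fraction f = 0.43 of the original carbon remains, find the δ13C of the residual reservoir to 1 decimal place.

-43.2‰

Rayleigh residual: δ_res = (δ₀ + 1000)·f^(α−1) − 1000
α − 1 = 0.01630
f^(α−1) = 0.43^(0.01630) = 0.986337
δ_res = (-29.9 + 1000) × 0.986337 − 1000 = 956.846 − 1000 = -43.15‰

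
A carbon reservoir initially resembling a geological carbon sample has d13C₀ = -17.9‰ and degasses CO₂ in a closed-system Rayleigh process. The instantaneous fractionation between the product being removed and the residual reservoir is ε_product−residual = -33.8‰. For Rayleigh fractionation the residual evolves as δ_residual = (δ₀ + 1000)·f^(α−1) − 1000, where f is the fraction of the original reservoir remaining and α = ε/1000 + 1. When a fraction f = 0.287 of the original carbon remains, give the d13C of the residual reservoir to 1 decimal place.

24.4‰

Rayleigh residual: δ_res = (δ₀ + 1000)·f^(α−1) − 1000
α = ε/1000 + 1 = 0.96620, so α − 1 = -0.03380
f^(α−1) = 0.287^(-0.03380) = 1.043094
δ_res = (-17.9 + 1000) × 1.043094 − 1000 = 1024.423 − 1000 = 24.42‰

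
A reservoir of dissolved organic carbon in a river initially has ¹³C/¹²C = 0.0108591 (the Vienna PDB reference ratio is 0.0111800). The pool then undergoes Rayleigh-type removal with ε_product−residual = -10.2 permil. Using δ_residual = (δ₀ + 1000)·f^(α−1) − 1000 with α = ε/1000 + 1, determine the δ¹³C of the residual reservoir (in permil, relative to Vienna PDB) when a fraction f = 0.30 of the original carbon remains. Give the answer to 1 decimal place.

-16.7 permil

δ₀ = (0.0108591/0.0111800 − 1)×1000 = (0.971297 − 1)×1000 = -28.703 permil
α − 1 = ε/1000 = -0.0102
f^(α−1) = 0.30^(-0.0102) = 1.012356
δ_res = (-28.703 + 1000) × 1.012356 − 1000 = 983.299 − 1000 = -16.70 permil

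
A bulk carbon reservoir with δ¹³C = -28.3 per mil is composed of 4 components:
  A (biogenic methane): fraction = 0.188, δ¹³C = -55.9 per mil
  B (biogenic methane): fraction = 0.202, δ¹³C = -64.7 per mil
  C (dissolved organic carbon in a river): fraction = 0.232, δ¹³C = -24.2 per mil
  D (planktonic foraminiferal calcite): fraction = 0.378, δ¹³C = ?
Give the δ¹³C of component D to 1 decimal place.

2.4 per mil

Isotope mass balance: δ_bulk = Σ fᵢ·δᵢ.
-28.3 = 0.188×(-55.9) + 0.202×(-64.7) + 0.232×(-24.2) + 0.378×δ_D
0.378·δ_D = -28.3 − (-29.193) = 0.893
δ_D = 0.893 / 0.378 = 2.36 per mil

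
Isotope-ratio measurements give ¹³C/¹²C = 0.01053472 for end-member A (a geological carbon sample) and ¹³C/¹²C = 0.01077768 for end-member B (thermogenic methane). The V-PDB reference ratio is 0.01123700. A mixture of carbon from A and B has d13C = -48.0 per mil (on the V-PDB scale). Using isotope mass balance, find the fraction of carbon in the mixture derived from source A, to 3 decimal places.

0.330

δ_A = (0.01053472/0.01123700 − 1)×1000 = (0.937503 − 1)×1000 = -62.497 per mil
δ_B = (0.01077768/0.01123700 − 1)×1000 = (0.959124 − 1)×1000 = -40.876 per mil
f_A = (δ_mix − δ_B)/(δ_A − δ_B) = (-48.0 − (-40.876))/(-62.497 − (-40.876))
f_A = -7.124 / -21.621 = 0.3295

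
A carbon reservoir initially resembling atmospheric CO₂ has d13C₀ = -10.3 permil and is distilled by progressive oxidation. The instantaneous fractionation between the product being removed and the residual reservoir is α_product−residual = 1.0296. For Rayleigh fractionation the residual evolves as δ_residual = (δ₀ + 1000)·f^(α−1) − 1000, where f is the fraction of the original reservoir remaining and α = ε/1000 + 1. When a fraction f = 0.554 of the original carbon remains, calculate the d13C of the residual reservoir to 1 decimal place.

-27.5 permil

Rayleigh residual: δ_res = (δ₀ + 1000)·f^(α−1) − 1000
α − 1 = 0.02960
f^(α−1) = 0.554^(0.02960) = 0.982670
δ_res = (-10.3 + 1000) × 0.982670 − 1000 = 972.549 − 1000 = -27.45 permil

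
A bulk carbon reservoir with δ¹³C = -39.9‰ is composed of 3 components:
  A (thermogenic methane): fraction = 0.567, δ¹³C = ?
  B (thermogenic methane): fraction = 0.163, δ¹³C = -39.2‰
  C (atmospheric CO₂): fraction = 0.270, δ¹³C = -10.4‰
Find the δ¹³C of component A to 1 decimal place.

Isotope mass balance: δ_bulk = Σ fᵢ·δᵢ.
-39.9 = 0.567×δ_A + 0.163×(-39.2) + 0.270×(-10.4)
0.567·δ_A = -39.9 − (-9.198) = -30.702
δ_A = -30.702 / 0.567 = -54.15‰

-54.1‰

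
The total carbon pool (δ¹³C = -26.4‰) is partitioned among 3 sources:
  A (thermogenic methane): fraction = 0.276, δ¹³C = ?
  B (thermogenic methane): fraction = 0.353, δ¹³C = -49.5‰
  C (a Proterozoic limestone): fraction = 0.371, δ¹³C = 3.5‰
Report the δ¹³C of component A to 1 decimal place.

Isotope mass balance: δ_bulk = Σ fᵢ·δᵢ.
-26.4 = 0.276×δ_A + 0.353×(-49.5) + 0.371×(3.5)
0.276·δ_A = -26.4 − (-16.175) = -10.225
δ_A = -10.225 / 0.276 = -37.05‰

-37.0‰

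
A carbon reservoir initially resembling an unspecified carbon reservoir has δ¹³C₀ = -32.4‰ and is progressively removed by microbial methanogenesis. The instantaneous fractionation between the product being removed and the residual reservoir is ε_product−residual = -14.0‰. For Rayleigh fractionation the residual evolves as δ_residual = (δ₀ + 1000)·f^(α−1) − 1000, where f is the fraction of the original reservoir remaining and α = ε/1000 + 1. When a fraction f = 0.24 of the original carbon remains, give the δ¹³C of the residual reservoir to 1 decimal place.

Rayleigh residual: δ_res = (δ₀ + 1000)·f^(α−1) − 1000
α = ε/1000 + 1 = 0.98600, so α − 1 = -0.01400
f^(α−1) = 0.24^(-0.01400) = 1.020181
δ_res = (-32.4 + 1000) × 1.020181 − 1000 = 987.127 − 1000 = -12.87‰

-12.9‰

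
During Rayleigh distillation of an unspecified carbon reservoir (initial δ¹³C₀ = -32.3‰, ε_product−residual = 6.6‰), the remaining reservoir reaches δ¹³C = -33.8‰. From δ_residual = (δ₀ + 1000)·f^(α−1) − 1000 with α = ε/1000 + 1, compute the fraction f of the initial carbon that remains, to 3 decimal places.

α − 1 = ε/1000 = 0.0066
(δ_res + 1000)/(δ₀ + 1000) = (-33.8 + 1000)/(-32.3 + 1000) = 966.2/967.7 = 0.998450
f = 0.998450^(1/0.0066) = exp(ln(0.998450)/0.0066) = exp(-0.00155/0.0066)
f = exp(-0.2350) = 0.7905

0.791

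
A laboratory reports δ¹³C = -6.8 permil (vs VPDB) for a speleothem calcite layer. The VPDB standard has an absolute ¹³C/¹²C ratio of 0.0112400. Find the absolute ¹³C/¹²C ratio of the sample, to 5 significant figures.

R_sample = R_standard × (δ¹³C/1000 + 1)
R_sample = 0.0112400 × (-6.8/1000 + 1) = 0.0112400 × 0.993200
R_sample = 0.0111636

0.011164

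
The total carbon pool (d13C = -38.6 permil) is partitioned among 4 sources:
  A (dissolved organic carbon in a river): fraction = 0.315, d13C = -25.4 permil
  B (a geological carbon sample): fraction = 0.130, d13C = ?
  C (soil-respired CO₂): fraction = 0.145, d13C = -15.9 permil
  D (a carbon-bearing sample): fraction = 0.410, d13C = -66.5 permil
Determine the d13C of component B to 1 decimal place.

-7.9 permil

Isotope mass balance: δ_bulk = Σ fᵢ·δᵢ.
-38.6 = 0.315×(-25.4) + 0.130×δ_B + 0.145×(-15.9) + 0.410×(-66.5)
0.130·δ_B = -38.6 − (-37.571) = -1.029
δ_B = -1.029 / 0.130 = -7.91 permil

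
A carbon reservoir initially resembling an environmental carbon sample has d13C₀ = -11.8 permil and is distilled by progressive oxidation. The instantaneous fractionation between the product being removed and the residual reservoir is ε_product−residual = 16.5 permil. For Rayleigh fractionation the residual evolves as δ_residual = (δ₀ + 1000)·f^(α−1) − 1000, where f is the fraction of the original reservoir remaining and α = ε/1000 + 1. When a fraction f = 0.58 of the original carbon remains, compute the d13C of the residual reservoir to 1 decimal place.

Rayleigh residual: δ_res = (δ₀ + 1000)·f^(α−1) − 1000
α = ε/1000 + 1 = 1.01650, so α − 1 = 0.01650
f^(α−1) = 0.58^(0.01650) = 0.991052
δ_res = (-11.8 + 1000) × 0.991052 − 1000 = 979.358 − 1000 = -20.64 permil

-20.6 permil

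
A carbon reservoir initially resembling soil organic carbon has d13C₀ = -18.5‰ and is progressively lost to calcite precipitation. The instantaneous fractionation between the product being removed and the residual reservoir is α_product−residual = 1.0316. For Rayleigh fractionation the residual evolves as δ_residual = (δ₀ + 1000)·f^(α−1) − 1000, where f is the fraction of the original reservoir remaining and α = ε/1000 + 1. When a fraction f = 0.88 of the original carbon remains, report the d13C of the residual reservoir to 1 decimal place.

Rayleigh residual: δ_res = (δ₀ + 1000)·f^(α−1) − 1000
α − 1 = 0.03160
f^(α−1) = 0.88^(0.03160) = 0.995969
δ_res = (-18.5 + 1000) × 0.995969 − 1000 = 977.543 − 1000 = -22.46‰

-22.5‰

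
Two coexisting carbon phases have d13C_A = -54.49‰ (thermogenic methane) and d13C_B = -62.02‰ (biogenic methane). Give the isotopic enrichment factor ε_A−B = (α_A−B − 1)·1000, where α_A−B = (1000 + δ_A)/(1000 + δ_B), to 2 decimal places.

8.03‰

α_A−B = (1000 + -54.49) / (1000 + -62.02) = 945.51 / 937.98 = 1.008028
ε_A−B = (1.008028 − 1) × 1000 = 8.028‰
(The approximation ε ≈ δ_A − δ_B would give 7.53‰.)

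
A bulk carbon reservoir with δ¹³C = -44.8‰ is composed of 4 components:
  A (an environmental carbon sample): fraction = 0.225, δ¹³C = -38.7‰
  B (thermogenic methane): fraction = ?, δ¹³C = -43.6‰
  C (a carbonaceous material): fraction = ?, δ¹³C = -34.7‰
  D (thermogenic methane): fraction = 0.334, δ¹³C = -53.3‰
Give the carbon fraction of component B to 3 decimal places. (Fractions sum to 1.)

Let f_B and f_C be the unknown fractions; fractions sum to 1 so f_B + f_C = 0.441.
Mass balance: Σ fᵢ·δᵢ = δ_bulk ⇒ f_B·(-43.6) + f_C·(-34.7) = -44.8 − (-26.510) = -18.290
Substitute f_C = 0.441 − f_B:
f_B·(-43.6 − -34.7) = -18.290 − 0.441×(-34.7) = -2.988
f_B = -2.988 / -8.9 = 0.3357

0.336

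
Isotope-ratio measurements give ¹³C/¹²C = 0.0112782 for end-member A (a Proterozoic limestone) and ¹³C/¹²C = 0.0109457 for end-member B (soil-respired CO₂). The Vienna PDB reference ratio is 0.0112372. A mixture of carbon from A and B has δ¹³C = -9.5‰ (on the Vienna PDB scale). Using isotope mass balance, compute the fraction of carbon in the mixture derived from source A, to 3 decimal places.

δ_A = (0.0112782/0.0112372 − 1)×1000 = (1.003649 − 1)×1000 = 3.649‰
δ_B = (0.0109457/0.0112372 − 1)×1000 = (0.974059 − 1)×1000 = -25.941‰
f_A = (δ_mix − δ_B)/(δ_A − δ_B) = (-9.5 − (-25.941))/(3.649 − (-25.941))
f_A = 16.441 / 29.589 = 0.5556

0.556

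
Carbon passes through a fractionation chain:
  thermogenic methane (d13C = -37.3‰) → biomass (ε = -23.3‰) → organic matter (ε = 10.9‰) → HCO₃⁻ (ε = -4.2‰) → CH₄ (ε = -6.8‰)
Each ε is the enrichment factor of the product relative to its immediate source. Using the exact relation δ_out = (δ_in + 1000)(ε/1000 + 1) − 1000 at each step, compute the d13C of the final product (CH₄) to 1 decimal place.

-59.9‰

step 1: δ = (-37.30 + 1000)·(-23.3/1000 + 1) − 1000 = -59.73‰
step 2: δ = (-59.73 + 1000)·(10.9/1000 + 1) − 1000 = -49.48‰
step 3: δ = (-49.48 + 1000)·(-4.2/1000 + 1) − 1000 = -53.47‰
step 4: δ = (-53.47 + 1000)·(-6.8/1000 + 1) − 1000 = -59.91‰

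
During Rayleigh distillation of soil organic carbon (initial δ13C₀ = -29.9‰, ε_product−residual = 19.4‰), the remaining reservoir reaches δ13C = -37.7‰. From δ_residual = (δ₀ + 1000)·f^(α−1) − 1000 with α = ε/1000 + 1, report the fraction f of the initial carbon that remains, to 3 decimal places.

0.660

α − 1 = ε/1000 = 0.0194
(δ_res + 1000)/(δ₀ + 1000) = (-37.7 + 1000)/(-29.9 + 1000) = 962.3/970.1 = 0.991960
f = 0.991960^(1/0.0194) = exp(ln(0.991960)/0.0194) = exp(-0.00807/0.0194)
f = exp(-0.4161) = 0.6596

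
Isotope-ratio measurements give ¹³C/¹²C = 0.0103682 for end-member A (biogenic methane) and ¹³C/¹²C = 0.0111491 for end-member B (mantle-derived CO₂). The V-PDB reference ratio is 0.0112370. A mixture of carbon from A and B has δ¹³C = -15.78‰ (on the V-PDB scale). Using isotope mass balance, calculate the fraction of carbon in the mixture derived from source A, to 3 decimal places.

0.115

δ_A = (0.0103682/0.0112370 − 1)×1000 = (0.922684 − 1)×1000 = -77.316‰
δ_B = (0.0111491/0.0112370 − 1)×1000 = (0.992178 − 1)×1000 = -7.822‰
f_A = (δ_mix − δ_B)/(δ_A − δ_B) = (-15.78 − (-7.822))/(-77.316 − (-7.822))
f_A = -7.958 / -69.494 = 0.1145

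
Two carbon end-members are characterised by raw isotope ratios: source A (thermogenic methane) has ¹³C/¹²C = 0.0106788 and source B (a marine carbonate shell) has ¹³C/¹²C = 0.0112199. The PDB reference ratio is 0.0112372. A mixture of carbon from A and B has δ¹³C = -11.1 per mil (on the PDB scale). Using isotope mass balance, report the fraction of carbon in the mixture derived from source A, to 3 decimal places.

δ_A = (0.0106788/0.0112372 − 1)×1000 = (0.950308 − 1)×1000 = -49.692 per mil
δ_B = (0.0112199/0.0112372 − 1)×1000 = (0.998460 − 1)×1000 = -1.540 per mil
f_A = (δ_mix − δ_B)/(δ_A − δ_B) = (-11.1 − (-1.540))/(-49.692 − (-1.540))
f_A = -9.560 / -48.153 = 0.1985

0.199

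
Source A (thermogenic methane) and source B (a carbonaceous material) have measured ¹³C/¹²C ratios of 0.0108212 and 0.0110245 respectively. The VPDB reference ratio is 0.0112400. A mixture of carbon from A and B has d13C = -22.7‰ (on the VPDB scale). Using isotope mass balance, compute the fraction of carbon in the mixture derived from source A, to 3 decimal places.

δ_A = (0.0108212/0.0112400 − 1)×1000 = (0.962740 − 1)×1000 = -37.260‰
δ_B = (0.0110245/0.0112400 − 1)×1000 = (0.980827 − 1)×1000 = -19.173‰
f_A = (δ_mix − δ_B)/(δ_A − δ_B) = (-22.7 − (-19.173))/(-37.260 − (-19.173))
f_A = -3.527 / -18.087 = 0.1950

0.195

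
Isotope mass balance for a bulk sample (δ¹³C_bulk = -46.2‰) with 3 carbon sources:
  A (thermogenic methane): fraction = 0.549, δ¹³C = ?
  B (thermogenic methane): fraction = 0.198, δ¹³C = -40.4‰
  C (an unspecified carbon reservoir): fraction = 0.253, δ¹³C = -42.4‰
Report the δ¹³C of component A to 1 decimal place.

Isotope mass balance: δ_bulk = Σ fᵢ·δᵢ.
-46.2 = 0.549×δ_A + 0.198×(-40.4) + 0.253×(-42.4)
0.549·δ_A = -46.2 − (-18.726) = -27.474
δ_A = -27.474 / 0.549 = -50.04‰

-50.0‰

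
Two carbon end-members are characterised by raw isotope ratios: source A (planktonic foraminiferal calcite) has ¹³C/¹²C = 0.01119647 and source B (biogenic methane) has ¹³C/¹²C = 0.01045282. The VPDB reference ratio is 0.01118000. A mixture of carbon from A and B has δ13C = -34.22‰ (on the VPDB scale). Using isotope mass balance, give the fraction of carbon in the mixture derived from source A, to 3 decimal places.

0.463

δ_A = (0.01119647/0.01118000 − 1)×1000 = (1.001473 − 1)×1000 = 1.473‰
δ_B = (0.01045282/0.01118000 − 1)×1000 = (0.934957 − 1)×1000 = -65.043‰
f_A = (δ_mix − δ_B)/(δ_A − δ_B) = (-34.22 − (-65.043))/(1.473 − (-65.043))
f_A = 30.823 / 66.516 = 0.4634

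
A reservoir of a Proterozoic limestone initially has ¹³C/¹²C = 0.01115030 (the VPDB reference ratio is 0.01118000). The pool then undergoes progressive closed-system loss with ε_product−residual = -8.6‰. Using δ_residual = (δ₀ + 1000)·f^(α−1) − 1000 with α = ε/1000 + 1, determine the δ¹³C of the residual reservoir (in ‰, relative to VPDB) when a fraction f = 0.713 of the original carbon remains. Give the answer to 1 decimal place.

δ₀ = (0.01115030/0.01118000 − 1)×1000 = (0.997343 − 1)×1000 = -2.657‰
α − 1 = ε/1000 = -0.0086
f^(α−1) = 0.713^(-0.0086) = 1.002913
δ_res = (-2.657 + 1000) × 1.002913 − 1000 = 1000.249 − 1000 = 0.25‰

0.2‰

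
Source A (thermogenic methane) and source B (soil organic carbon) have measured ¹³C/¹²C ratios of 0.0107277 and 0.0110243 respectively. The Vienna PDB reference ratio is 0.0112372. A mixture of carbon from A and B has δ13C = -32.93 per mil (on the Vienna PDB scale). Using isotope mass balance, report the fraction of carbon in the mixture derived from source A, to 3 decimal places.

0.530

δ_A = (0.0107277/0.0112372 − 1)×1000 = (0.954660 − 1)×1000 = -45.340 per mil
δ_B = (0.0110243/0.0112372 − 1)×1000 = (0.981054 − 1)×1000 = -18.946 per mil
f_A = (δ_mix − δ_B)/(δ_A − δ_B) = (-32.93 − (-18.946))/(-45.340 − (-18.946))
f_A = -13.984 / -26.394 = 0.5298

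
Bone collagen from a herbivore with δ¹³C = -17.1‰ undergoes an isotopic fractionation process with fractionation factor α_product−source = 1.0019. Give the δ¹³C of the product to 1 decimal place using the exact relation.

-15.2‰

δ_product = (δ_source + 1000)·α − 1000
δ_product = (-17.1 + 1000) × 1.0019 − 1000
δ_product = 984.768 − 1000 = -15.23‰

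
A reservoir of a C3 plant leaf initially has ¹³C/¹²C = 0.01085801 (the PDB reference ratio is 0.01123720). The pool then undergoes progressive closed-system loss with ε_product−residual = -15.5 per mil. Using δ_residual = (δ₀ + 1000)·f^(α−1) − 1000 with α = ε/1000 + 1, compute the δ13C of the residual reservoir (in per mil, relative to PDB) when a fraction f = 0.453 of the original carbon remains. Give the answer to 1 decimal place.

δ₀ = (0.01085801/0.01123720 − 1)×1000 = (0.966256 − 1)×1000 = -33.744 per mil
α − 1 = ε/1000 = -0.0155
f^(α−1) = 0.453^(-0.0155) = 1.012350
δ_res = (-33.744 + 1000) × 1.012350 − 1000 = 978.189 − 1000 = -21.81 per mil

-21.8 per mil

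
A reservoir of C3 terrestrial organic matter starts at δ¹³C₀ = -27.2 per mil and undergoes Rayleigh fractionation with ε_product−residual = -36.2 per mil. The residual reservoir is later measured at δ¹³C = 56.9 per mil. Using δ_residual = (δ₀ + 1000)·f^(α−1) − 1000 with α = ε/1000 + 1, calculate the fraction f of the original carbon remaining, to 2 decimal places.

0.10

α − 1 = ε/1000 = -0.0362
(δ_res + 1000)/(δ₀ + 1000) = (56.9 + 1000)/(-27.2 + 1000) = 1056.9/972.8 = 1.086451
f = 1.086451^(1/-0.0362) = exp(ln(1.086451)/-0.0362) = exp(0.08292/-0.0362)
f = exp(-2.2905) = 0.1012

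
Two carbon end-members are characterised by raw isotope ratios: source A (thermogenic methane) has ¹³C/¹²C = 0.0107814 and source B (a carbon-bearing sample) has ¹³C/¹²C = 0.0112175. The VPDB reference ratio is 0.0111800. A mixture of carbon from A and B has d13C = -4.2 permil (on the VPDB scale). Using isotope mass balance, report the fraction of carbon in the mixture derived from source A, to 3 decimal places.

0.194

δ_A = (0.0107814/0.0111800 − 1)×1000 = (0.964347 − 1)×1000 = -35.653 permil
δ_B = (0.0112175/0.0111800 − 1)×1000 = (1.003354 − 1)×1000 = 3.354 permil
f_A = (δ_mix − δ_B)/(δ_A − δ_B) = (-4.2 − (3.354))/(-35.653 − (3.354))
f_A = -7.554 / -39.007 = 0.1937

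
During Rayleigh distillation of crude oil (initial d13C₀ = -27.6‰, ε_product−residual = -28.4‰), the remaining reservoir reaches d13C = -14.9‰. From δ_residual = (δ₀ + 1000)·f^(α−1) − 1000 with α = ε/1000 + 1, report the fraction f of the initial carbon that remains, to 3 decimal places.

α − 1 = ε/1000 = -0.0284
(δ_res + 1000)/(δ₀ + 1000) = (-14.9 + 1000)/(-27.6 + 1000) = 985.1/972.4 = 1.013060
f = 1.013060^(1/-0.0284) = exp(ln(1.013060)/-0.0284) = exp(0.01298/-0.0284)
f = exp(-0.4569) = 0.6332

0.633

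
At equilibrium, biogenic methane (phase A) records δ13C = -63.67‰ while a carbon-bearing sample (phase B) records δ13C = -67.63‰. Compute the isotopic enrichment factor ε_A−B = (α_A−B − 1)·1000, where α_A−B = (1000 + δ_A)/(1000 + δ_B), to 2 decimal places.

4.25‰

α_A−B = (1000 + -63.67) / (1000 + -67.63) = 936.33 / 932.37 = 1.004247
ε_A−B = (1.004247 − 1) × 1000 = 4.247‰
(The approximation ε ≈ δ_A − δ_B would give 3.96‰.)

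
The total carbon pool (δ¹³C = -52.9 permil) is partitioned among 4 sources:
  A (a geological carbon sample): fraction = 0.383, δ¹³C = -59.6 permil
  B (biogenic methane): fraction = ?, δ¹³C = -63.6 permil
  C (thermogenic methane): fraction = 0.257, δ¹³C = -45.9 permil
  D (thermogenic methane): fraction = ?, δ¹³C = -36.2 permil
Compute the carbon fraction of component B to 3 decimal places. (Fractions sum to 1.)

0.191

Let f_B and f_D be the unknown fractions; fractions sum to 1 so f_B + f_D = 0.360.
Mass balance: Σ fᵢ·δᵢ = δ_bulk ⇒ f_B·(-63.6) + f_D·(-36.2) = -52.9 − (-34.623) = -18.277
Substitute f_D = 0.360 − f_B:
f_B·(-63.6 − -36.2) = -18.277 − 0.360×(-36.2) = -5.245
f_B = -5.245 / -27.4 = 0.1914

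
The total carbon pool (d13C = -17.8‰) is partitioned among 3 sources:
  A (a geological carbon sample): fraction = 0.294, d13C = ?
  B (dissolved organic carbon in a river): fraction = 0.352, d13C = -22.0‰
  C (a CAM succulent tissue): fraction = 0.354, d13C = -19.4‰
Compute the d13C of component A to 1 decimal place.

Isotope mass balance: δ_bulk = Σ fᵢ·δᵢ.
-17.8 = 0.294×δ_A + 0.352×(-22.0) + 0.354×(-19.4)
0.294·δ_A = -17.8 − (-14.612) = -3.188
δ_A = -3.188 / 0.294 = -10.84‰

-10.8‰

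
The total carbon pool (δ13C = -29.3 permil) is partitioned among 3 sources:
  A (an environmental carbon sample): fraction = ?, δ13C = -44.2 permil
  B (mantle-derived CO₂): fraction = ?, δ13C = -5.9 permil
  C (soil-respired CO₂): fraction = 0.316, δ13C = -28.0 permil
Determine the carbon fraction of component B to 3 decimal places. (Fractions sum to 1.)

0.255

Let f_B and f_A be the unknown fractions; fractions sum to 1 so f_B + f_A = 0.684.
Mass balance: Σ fᵢ·δᵢ = δ_bulk ⇒ f_B·(-5.9) + f_A·(-44.2) = -29.3 − (-8.848) = -20.452
Substitute f_A = 0.684 − f_B:
f_B·(-5.9 − -44.2) = -20.452 − 0.684×(-44.2) = 9.781
f_B = 9.781 / 38.3 = 0.2554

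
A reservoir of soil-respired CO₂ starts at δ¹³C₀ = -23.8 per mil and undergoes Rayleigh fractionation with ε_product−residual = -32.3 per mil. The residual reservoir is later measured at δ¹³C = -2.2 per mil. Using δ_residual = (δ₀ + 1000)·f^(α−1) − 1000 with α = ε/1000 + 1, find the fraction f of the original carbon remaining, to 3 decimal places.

0.508

α − 1 = ε/1000 = -0.0323
(δ_res + 1000)/(δ₀ + 1000) = (-2.2 + 1000)/(-23.8 + 1000) = 997.8/976.2 = 1.022127
f = 1.022127^(1/-0.0323) = exp(ln(1.022127)/-0.0323) = exp(0.02189/-0.0323)
f = exp(-0.6776) = 0.5079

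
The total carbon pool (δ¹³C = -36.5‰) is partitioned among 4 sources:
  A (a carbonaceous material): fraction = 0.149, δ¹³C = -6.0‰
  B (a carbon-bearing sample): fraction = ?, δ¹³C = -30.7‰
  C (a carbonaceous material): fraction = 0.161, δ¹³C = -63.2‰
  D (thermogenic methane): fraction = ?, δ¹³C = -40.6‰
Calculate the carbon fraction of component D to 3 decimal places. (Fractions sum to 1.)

0.429

Let f_D and f_B be the unknown fractions; fractions sum to 1 so f_D + f_B = 0.690.
Mass balance: Σ fᵢ·δᵢ = δ_bulk ⇒ f_D·(-40.6) + f_B·(-30.7) = -36.5 − (-11.069) = -25.431
Substitute f_B = 0.690 − f_D:
f_D·(-40.6 − -30.7) = -25.431 − 0.690×(-30.7) = -4.248
f_D = -4.248 / -9.9 = 0.4291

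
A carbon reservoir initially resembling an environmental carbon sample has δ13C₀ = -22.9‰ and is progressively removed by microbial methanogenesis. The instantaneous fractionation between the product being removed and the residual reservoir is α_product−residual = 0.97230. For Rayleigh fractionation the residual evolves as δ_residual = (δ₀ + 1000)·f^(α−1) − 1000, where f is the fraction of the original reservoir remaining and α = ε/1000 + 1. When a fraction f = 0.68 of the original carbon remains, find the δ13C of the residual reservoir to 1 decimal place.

-12.4‰

Rayleigh residual: δ_res = (δ₀ + 1000)·f^(α−1) − 1000
α − 1 = -0.02770
f^(α−1) = 0.68^(-0.02770) = 1.010740
δ_res = (-22.9 + 1000) × 1.010740 − 1000 = 987.594 − 1000 = -12.41‰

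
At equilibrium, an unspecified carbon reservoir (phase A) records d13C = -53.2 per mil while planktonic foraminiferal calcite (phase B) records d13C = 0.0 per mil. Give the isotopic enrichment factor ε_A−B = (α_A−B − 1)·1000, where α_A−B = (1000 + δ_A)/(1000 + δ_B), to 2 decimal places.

α_A−B = (1000 + -53.2) / (1000 + -0.0) = 946.8 / 1000.0 = 0.946800
ε_A−B = (0.946800 − 1) × 1000 = -53.200 per mil
(The approximation ε ≈ δ_A − δ_B would give -53.2 per mil.)

-53.20 per mil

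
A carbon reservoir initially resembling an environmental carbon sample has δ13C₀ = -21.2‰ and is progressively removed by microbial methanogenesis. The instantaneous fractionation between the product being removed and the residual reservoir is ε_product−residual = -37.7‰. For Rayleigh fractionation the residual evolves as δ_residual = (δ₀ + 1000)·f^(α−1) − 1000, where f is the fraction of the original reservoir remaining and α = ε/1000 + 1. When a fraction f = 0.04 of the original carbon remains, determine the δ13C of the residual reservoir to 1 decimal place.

Rayleigh residual: δ_res = (δ₀ + 1000)·f^(α−1) − 1000
α = ε/1000 + 1 = 0.96230, so α − 1 = -0.03770
f^(α−1) = 0.04^(-0.03770) = 1.129022
δ_res = (-21.2 + 1000) × 1.129022 − 1000 = 1105.087 − 1000 = 105.09‰

105.1‰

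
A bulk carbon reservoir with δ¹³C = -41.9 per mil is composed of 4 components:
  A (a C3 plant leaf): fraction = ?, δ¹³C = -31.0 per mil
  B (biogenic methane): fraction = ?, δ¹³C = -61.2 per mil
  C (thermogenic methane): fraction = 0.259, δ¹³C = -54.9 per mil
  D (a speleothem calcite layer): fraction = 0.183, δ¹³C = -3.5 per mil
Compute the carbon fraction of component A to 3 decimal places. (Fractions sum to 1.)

0.235

Let f_A and f_B be the unknown fractions; fractions sum to 1 so f_A + f_B = 0.558.
Mass balance: Σ fᵢ·δᵢ = δ_bulk ⇒ f_A·(-31.0) + f_B·(-61.2) = -41.9 − (-14.860) = -27.040
Substitute f_B = 0.558 − f_A:
f_A·(-31.0 − -61.2) = -27.040 − 0.558×(-61.2) = 7.109
f_A = 7.109 / 30.2 = 0.2354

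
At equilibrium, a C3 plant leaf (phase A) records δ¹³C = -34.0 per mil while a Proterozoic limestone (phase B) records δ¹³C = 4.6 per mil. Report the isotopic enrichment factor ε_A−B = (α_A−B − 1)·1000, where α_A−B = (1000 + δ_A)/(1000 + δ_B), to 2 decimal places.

α_A−B = (1000 + -34.0) / (1000 + 4.6) = 966.0 / 1004.6 = 0.961577
ε_A−B = (0.961577 − 1) × 1000 = -38.423 per mil
(The approximation ε ≈ δ_A − δ_B would give -38.6 per mil.)

-38.42 per mil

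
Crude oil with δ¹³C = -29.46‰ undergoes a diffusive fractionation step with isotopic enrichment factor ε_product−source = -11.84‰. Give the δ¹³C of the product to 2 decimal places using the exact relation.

To first order, δ_product ≈ δ_source + ε = -41.30‰.
Exactly, δ_product = (δ_source + 1000)·(ε/1000 + 1) − 1000.
δ_product = (-29.46 + 1000) × (-11.84/1000 + 1) − 1000
δ_product = -40.951‰

-40.95‰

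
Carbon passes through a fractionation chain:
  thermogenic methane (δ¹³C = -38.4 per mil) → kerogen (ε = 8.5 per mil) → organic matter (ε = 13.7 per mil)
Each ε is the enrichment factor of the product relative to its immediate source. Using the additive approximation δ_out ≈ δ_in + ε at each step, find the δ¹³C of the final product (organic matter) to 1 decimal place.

step 1: δ ≈ -38.4 + (8.5) = -29.9 per mil
step 2: δ ≈ -29.9 + (13.7) = -16.2 per mil

-16.2 per mil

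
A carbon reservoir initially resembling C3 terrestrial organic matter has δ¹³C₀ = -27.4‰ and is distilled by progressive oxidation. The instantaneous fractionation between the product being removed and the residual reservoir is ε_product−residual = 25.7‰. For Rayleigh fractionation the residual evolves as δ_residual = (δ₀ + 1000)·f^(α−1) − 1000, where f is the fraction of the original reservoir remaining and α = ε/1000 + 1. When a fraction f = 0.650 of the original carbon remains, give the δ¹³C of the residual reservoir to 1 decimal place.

Rayleigh residual: δ_res = (δ₀ + 1000)·f^(α−1) − 1000
α = ε/1000 + 1 = 1.02570, so α − 1 = 0.02570
f^(α−1) = 0.650^(0.02570) = 0.988990
δ_res = (-27.4 + 1000) × 0.988990 − 1000 = 961.892 − 1000 = -38.11‰

-38.1‰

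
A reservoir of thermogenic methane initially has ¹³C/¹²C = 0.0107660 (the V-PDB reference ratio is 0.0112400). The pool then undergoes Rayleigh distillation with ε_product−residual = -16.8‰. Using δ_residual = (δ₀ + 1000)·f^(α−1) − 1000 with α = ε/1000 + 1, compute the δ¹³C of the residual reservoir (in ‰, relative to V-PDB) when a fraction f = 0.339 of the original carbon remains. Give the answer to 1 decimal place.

δ₀ = (0.0107660/0.0112400 − 1)×1000 = (0.957829 − 1)×1000 = -42.171‰
α − 1 = ε/1000 = -0.0168
f^(α−1) = 0.339^(-0.0168) = 1.018340
δ_res = (-42.171 + 1000) × 1.018340 − 1000 = 975.395 − 1000 = -24.60‰

-24.6‰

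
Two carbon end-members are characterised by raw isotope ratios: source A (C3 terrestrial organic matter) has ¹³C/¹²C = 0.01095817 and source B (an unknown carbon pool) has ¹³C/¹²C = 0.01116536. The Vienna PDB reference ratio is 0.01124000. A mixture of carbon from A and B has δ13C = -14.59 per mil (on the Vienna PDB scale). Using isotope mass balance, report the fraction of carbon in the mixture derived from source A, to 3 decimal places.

0.431

δ_A = (0.01095817/0.01124000 − 1)×1000 = (0.974926 − 1)×1000 = -25.074 per mil
δ_B = (0.01116536/0.01124000 − 1)×1000 = (0.993359 − 1)×1000 = -6.641 per mil
f_A = (δ_mix − δ_B)/(δ_A − δ_B) = (-14.59 − (-6.641))/(-25.074 − (-6.641))
f_A = -7.949 / -18.433 = 0.4313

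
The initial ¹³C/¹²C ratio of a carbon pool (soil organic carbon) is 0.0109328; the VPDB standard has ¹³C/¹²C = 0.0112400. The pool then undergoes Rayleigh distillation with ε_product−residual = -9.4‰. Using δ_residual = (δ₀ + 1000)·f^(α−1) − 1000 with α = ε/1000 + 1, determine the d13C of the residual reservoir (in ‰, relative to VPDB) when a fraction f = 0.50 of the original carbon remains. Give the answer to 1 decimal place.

δ₀ = (0.0109328/0.0112400 − 1)×1000 = (0.972669 − 1)×1000 = -27.331‰
α − 1 = ε/1000 = -0.0094
f^(α−1) = 0.50^(-0.0094) = 1.006537
δ_res = (-27.331 + 1000) × 1.006537 − 1000 = 979.027 − 1000 = -20.97‰

-21.0‰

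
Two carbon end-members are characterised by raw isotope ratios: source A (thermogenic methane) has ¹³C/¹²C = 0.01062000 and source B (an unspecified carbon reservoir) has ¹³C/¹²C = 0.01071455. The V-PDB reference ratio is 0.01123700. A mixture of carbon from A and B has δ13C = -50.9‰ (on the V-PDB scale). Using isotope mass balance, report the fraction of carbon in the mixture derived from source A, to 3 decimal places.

0.524

δ_A = (0.01062000/0.01123700 − 1)×1000 = (0.945092 − 1)×1000 = -54.908‰
δ_B = (0.01071455/0.01123700 − 1)×1000 = (0.953506 − 1)×1000 = -46.494‰
f_A = (δ_mix − δ_B)/(δ_A − δ_B) = (-50.9 − (-46.494))/(-54.908 − (-46.494))
f_A = -4.406 / -8.414 = 0.5237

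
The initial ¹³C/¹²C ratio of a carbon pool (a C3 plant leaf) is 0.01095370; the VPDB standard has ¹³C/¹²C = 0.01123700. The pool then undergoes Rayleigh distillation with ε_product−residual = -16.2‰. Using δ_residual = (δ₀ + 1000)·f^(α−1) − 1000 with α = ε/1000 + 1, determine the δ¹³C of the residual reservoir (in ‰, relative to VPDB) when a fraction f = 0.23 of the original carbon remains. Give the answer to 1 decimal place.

δ₀ = (0.01095370/0.01123700 − 1)×1000 = (0.974789 − 1)×1000 = -25.211‰
α − 1 = ε/1000 = -0.0162
f^(α−1) = 0.23^(-0.0162) = 1.024094
δ_res = (-25.211 + 1000) × 1.024094 − 1000 = 998.276 − 1000 = -1.72‰

-1.7‰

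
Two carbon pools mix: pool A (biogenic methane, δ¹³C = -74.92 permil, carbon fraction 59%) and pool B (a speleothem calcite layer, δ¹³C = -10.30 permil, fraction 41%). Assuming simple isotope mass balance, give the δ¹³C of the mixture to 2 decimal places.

-48.43 permil

δ_mix = f_A·δ_A + f_B·δ_B
δ_mix = 0.59 × (-74.92) + 0.41 × (-10.30)
δ_mix = -44.203 + -4.223 = -48.426 permil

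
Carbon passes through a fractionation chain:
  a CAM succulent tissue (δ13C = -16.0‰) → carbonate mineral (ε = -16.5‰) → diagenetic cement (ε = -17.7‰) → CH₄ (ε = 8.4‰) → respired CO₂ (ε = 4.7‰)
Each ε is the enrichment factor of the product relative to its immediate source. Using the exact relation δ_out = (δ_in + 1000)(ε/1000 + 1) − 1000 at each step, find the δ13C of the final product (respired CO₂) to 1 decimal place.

-36.9‰

step 1: δ = (-16.00 + 1000)·(-16.5/1000 + 1) − 1000 = -32.24‰
step 2: δ = (-32.24 + 1000)·(-17.7/1000 + 1) − 1000 = -49.37‰
step 3: δ = (-49.37 + 1000)·(8.4/1000 + 1) − 1000 = -41.38‰
step 4: δ = (-41.38 + 1000)·(4.7/1000 + 1) − 1000 = -36.87‰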